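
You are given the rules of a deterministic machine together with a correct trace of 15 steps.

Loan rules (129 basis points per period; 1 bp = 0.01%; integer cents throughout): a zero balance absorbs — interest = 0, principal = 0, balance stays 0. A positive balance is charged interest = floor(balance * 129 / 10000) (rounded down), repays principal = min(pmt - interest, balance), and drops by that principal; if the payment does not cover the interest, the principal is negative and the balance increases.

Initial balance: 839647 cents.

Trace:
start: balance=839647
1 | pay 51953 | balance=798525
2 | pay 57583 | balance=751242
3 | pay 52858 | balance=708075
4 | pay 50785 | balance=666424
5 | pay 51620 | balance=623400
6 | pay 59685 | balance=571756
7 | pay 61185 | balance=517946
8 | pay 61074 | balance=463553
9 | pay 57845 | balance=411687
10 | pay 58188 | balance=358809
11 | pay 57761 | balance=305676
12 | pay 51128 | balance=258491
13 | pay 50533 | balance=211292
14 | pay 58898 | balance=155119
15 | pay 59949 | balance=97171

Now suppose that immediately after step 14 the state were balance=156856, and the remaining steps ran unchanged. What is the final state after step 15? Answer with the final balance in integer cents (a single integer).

state after step 14 := balance=156856
15 | pay 59949 | balance=98930

98930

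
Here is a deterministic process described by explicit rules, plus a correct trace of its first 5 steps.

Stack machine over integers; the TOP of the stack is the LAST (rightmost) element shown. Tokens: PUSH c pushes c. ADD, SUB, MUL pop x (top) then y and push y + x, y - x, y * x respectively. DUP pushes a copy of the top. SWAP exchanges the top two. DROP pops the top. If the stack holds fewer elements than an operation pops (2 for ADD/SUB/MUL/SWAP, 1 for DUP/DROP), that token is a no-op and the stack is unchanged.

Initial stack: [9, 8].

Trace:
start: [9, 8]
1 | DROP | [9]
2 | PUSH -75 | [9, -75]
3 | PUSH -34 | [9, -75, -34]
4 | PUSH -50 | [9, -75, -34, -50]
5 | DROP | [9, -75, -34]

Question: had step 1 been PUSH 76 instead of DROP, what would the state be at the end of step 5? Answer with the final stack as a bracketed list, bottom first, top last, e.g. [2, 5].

[9, 8, 76, -75, -34]

(re-executing from step 1 with the substitution; state before step 1: [9, 8])
1 | PUSH 76 | [9, 8, 76]
2 | PUSH -75 | [9, 8, 76, -75]
3 | PUSH -34 | [9, 8, 76, -75, -34]
4 | PUSH -50 | [9, 8, 76, -75, -34, -50]
5 | DROP | [9, 8, 76, -75, -34]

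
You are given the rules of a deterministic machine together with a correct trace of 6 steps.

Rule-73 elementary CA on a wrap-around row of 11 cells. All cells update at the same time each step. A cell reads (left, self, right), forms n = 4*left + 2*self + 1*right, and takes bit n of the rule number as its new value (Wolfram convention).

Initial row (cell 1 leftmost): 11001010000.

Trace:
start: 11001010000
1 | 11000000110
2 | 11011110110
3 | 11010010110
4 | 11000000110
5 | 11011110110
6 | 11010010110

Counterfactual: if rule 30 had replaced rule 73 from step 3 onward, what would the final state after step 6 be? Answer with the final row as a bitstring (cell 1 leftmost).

(re-executing steps 3..6 under rule 30; state before step 3: 11011110110)
3 | 10010000100
4 | 11111001111
5 | 00000111000
6 | 00001100100

00001100100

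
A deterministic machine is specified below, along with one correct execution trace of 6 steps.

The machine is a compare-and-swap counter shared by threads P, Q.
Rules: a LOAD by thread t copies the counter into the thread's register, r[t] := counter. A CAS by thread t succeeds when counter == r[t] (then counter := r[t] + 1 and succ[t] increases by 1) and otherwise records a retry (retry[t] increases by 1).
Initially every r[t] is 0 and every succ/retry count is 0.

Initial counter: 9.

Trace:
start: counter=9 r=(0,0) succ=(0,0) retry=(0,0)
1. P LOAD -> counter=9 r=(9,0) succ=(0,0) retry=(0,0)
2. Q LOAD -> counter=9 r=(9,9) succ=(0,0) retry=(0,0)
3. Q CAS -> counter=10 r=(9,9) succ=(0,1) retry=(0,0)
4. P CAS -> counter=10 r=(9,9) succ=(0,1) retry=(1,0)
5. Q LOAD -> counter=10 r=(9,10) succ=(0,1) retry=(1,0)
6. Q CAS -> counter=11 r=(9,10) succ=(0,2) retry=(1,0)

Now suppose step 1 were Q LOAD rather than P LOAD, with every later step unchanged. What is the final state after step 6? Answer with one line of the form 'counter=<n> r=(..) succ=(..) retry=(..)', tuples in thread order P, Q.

counter=11 r=(0,10) succ=(0,2) retry=(1,0)

(re-executing from step 1 with the substitution; state before step 1: counter=9 r=(0,0) succ=(0,0) retry=(0,0))
1. Q LOAD -> counter=9 r=(0,9) succ=(0,0) retry=(0,0)
2. Q LOAD -> counter=9 r=(0,9) succ=(0,0) retry=(0,0)
3. Q CAS -> counter=10 r=(0,9) succ=(0,1) retry=(0,0)
4. P CAS -> counter=10 r=(0,9) succ=(0,1) retry=(1,0)
5. Q LOAD -> counter=10 r=(0,10) succ=(0,1) retry=(1,0)
6. Q CAS -> counter=11 r=(0,10) succ=(0,2) retry=(1,0)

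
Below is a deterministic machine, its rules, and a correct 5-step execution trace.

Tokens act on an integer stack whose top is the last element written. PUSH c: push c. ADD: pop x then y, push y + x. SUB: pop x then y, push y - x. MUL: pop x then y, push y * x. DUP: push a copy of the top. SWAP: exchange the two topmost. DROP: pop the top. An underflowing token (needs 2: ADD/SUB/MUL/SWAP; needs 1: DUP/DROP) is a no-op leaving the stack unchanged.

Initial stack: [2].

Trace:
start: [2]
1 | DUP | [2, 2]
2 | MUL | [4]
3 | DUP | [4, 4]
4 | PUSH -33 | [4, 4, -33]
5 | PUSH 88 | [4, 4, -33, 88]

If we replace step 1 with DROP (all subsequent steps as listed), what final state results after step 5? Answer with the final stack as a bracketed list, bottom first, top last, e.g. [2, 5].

[-33, 88]

(re-executing from step 1 with the substitution; state before step 1: [2])
1 | DROP | []
2 | MUL | []
3 | DUP | []
4 | PUSH -33 | [-33]
5 | PUSH 88 | [-33, 88]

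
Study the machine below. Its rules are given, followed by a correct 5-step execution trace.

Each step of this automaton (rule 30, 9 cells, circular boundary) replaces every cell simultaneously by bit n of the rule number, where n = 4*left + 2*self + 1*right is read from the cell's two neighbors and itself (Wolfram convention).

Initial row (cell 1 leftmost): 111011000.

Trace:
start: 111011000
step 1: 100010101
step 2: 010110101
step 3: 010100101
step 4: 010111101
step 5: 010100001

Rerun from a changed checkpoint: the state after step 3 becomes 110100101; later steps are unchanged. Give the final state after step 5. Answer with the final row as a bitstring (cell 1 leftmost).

101100001

state after step 3 := 110100101
step 4: 000111101
step 5: 101100001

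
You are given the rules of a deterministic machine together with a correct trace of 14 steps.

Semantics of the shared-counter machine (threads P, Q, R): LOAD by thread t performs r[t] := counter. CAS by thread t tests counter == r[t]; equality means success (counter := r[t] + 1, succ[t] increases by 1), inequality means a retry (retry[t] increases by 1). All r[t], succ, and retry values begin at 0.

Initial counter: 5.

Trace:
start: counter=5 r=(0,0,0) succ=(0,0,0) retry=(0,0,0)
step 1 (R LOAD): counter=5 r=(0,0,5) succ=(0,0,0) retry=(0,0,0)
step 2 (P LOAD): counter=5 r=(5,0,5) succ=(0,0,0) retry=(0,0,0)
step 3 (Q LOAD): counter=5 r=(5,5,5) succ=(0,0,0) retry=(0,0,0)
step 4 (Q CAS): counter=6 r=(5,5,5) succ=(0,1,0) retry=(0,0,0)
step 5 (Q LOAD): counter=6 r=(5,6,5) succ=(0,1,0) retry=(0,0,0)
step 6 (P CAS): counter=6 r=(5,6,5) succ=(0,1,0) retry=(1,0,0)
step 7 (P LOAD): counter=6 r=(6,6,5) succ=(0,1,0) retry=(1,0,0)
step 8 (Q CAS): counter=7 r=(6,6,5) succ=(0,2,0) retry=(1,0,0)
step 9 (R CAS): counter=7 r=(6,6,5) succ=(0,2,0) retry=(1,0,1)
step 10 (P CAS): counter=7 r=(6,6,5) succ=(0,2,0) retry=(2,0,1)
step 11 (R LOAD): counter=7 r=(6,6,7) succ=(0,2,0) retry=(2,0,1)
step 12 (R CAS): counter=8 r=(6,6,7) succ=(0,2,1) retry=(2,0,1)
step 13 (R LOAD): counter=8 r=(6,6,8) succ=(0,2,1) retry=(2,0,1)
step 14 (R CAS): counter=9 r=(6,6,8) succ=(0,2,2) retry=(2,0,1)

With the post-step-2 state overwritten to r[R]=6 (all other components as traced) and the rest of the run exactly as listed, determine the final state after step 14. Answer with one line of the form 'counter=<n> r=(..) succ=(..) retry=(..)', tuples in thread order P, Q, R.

state after step 2 := counter=5 r=(5,0,6) succ=(0,0,0) retry=(0,0,0)
step 3 (Q LOAD): counter=5 r=(5,5,6) succ=(0,0,0) retry=(0,0,0)
step 4 (Q CAS): counter=6 r=(5,5,6) succ=(0,1,0) retry=(0,0,0)
step 5 (Q LOAD): counter=6 r=(5,6,6) succ=(0,1,0) retry=(0,0,0)
step 6 (P CAS): counter=6 r=(5,6,6) succ=(0,1,0) retry=(1,0,0)
step 7 (P LOAD): counter=6 r=(6,6,6) succ=(0,1,0) retry=(1,0,0)
step 8 (Q CAS): counter=7 r=(6,6,6) succ=(0,2,0) retry=(1,0,0)
step 9 (R CAS): counter=7 r=(6,6,6) succ=(0,2,0) retry=(1,0,1)
step 10 (P CAS): counter=7 r=(6,6,6) succ=(0,2,0) retry=(2,0,1)
step 11 (R LOAD): counter=7 r=(6,6,7) succ=(0,2,0) retry=(2,0,1)
step 12 (R CAS): counter=8 r=(6,6,7) succ=(0,2,1) retry=(2,0,1)
step 13 (R LOAD): counter=8 r=(6,6,8) succ=(0,2,1) retry=(2,0,1)
step 14 (R CAS): counter=9 r=(6,6,8) succ=(0,2,2) retry=(2,0,1)

counter=9 r=(6,6,8) succ=(0,2,2) retry=(2,0,1)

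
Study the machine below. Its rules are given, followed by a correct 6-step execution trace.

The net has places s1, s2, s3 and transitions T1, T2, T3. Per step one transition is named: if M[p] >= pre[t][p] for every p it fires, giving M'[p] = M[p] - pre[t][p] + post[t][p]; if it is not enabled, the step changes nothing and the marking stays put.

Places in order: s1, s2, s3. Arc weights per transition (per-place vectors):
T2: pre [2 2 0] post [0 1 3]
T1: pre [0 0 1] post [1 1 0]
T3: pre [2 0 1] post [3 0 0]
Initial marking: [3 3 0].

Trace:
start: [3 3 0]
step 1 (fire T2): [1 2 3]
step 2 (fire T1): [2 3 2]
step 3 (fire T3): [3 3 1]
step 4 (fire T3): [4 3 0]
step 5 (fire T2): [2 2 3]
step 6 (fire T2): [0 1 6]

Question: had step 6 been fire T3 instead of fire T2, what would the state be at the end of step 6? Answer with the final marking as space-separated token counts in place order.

3 2 2

(re-executing from step 6 with the substitution; state before step 6: [2 2 3])
step 6 (fire T3): [3 2 2]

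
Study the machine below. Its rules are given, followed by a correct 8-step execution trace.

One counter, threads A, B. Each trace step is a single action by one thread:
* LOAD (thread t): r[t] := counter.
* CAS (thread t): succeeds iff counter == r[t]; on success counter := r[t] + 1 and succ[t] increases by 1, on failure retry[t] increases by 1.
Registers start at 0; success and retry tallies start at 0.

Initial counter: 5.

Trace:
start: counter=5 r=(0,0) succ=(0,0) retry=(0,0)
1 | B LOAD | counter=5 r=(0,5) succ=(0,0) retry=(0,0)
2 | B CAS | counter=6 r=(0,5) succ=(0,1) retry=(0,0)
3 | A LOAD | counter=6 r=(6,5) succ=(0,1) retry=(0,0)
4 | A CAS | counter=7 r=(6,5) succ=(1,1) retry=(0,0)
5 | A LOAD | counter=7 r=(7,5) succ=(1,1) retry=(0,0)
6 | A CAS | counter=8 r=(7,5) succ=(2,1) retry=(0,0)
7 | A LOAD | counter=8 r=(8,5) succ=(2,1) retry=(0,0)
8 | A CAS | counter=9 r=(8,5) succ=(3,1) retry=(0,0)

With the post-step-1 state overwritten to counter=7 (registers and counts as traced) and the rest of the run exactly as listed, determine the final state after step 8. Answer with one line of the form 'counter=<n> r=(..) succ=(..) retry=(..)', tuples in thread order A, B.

counter=10 r=(9,5) succ=(3,0) retry=(0,1)

state after step 1 := counter=7 r=(0,5) succ=(0,0) retry=(0,0)
2 | B CAS | counter=7 r=(0,5) succ=(0,0) retry=(0,1)
3 | A LOAD | counter=7 r=(7,5) succ=(0,0) retry=(0,1)
4 | A CAS | counter=8 r=(7,5) succ=(1,0) retry=(0,1)
5 | A LOAD | counter=8 r=(8,5) succ=(1,0) retry=(0,1)
6 | A CAS | counter=9 r=(8,5) succ=(2,0) retry=(0,1)
7 | A LOAD | counter=9 r=(9,5) succ=(2,0) retry=(0,1)
8 | A CAS | counter=10 r=(9,5) succ=(3,0) retry=(0,1)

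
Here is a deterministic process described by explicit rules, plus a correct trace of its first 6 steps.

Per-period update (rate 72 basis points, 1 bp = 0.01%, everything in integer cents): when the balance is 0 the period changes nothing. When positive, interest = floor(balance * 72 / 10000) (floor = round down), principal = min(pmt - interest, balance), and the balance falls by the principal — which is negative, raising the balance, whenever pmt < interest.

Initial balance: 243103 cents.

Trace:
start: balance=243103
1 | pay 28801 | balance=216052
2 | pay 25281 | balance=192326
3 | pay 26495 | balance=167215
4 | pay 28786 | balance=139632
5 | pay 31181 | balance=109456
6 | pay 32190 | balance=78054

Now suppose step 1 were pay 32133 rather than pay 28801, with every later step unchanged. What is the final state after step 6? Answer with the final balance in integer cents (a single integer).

(re-executing from step 1 with the substitution; state before step 1: balance=243103)
1 | pay 32133 | balance=212720
2 | pay 25281 | balance=188970
3 | pay 26495 | balance=163835
4 | pay 28786 | balance=136228
5 | pay 31181 | balance=106027
6 | pay 32190 | balance=74600

74600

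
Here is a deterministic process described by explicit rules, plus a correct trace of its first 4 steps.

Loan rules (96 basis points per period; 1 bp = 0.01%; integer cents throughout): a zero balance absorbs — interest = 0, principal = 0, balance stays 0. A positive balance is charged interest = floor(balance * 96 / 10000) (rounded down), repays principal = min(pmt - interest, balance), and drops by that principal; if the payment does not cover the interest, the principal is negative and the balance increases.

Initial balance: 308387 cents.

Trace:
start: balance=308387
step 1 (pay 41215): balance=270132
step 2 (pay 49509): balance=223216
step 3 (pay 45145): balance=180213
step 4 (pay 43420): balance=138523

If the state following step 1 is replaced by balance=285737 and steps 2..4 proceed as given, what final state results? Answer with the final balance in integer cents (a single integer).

154582

state after step 1 := balance=285737
step 2 (pay 49509): balance=238971
step 3 (pay 45145): balance=196120
step 4 (pay 43420): balance=154582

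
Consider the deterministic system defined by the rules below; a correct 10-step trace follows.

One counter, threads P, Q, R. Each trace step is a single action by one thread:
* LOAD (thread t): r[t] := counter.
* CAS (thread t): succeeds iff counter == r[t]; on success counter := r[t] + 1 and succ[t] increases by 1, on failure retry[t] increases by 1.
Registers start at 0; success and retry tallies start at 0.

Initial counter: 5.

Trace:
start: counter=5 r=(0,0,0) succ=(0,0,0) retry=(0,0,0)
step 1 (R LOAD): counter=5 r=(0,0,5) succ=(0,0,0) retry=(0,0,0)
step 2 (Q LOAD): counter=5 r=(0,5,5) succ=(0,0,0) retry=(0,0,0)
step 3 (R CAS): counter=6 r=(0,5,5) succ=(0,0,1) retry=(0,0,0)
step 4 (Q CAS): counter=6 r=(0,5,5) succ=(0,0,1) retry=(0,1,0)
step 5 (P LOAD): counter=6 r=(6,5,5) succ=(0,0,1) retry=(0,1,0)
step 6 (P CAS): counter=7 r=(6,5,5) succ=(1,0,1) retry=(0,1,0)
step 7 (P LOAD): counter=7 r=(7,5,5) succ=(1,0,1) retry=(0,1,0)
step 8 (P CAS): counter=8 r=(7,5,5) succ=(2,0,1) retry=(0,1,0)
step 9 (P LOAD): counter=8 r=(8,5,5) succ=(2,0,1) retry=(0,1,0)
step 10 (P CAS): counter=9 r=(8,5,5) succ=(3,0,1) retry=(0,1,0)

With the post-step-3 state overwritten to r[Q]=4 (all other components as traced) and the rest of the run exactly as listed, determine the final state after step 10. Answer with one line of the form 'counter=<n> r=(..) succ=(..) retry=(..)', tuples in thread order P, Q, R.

counter=9 r=(8,4,5) succ=(3,0,1) retry=(0,1,0)

state after step 3 := counter=6 r=(0,4,5) succ=(0,0,1) retry=(0,0,0)
step 4 (Q CAS): counter=6 r=(0,4,5) succ=(0,0,1) retry=(0,1,0)
step 5 (P LOAD): counter=6 r=(6,4,5) succ=(0,0,1) retry=(0,1,0)
step 6 (P CAS): counter=7 r=(6,4,5) succ=(1,0,1) retry=(0,1,0)
step 7 (P LOAD): counter=7 r=(7,4,5) succ=(1,0,1) retry=(0,1,0)
step 8 (P CAS): counter=8 r=(7,4,5) succ=(2,0,1) retry=(0,1,0)
step 9 (P LOAD): counter=8 r=(8,4,5) succ=(2,0,1) retry=(0,1,0)
step 10 (P CAS): counter=9 r=(8,4,5) succ=(3,0,1) retry=(0,1,0)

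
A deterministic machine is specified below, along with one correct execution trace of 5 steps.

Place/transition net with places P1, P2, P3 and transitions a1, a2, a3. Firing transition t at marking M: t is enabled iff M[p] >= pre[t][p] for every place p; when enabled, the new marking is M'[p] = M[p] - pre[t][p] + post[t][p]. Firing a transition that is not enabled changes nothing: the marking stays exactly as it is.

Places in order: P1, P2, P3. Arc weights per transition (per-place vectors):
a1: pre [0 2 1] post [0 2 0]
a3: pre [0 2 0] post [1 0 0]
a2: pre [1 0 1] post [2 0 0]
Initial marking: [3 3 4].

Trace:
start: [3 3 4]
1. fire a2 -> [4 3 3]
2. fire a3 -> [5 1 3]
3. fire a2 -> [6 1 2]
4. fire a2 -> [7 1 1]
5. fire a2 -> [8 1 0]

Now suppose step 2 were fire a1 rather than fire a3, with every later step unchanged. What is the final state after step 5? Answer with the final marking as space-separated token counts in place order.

6 3 0

(re-executing from step 2 with the substitution; state before step 2: [4 3 3])
2. fire a1 -> [4 3 2]
3. fire a2 -> [5 3 1]
4. fire a2 -> [6 3 0]
5. fire a2 -> [6 3 0]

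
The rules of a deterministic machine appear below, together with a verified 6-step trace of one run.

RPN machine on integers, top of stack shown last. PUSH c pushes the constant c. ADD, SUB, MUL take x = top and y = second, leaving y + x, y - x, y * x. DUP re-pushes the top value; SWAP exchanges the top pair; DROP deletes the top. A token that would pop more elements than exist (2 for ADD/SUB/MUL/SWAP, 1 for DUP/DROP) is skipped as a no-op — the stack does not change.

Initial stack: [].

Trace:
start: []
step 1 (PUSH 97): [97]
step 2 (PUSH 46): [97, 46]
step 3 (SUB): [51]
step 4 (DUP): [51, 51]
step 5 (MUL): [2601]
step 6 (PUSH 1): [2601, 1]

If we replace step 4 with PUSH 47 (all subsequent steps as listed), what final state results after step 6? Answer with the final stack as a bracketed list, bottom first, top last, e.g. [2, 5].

[2397, 1]

(re-executing from step 4 with the substitution; state before step 4: [51])
step 4 (PUSH 47): [51, 47]
step 5 (MUL): [2397]
step 6 (PUSH 1): [2397, 1]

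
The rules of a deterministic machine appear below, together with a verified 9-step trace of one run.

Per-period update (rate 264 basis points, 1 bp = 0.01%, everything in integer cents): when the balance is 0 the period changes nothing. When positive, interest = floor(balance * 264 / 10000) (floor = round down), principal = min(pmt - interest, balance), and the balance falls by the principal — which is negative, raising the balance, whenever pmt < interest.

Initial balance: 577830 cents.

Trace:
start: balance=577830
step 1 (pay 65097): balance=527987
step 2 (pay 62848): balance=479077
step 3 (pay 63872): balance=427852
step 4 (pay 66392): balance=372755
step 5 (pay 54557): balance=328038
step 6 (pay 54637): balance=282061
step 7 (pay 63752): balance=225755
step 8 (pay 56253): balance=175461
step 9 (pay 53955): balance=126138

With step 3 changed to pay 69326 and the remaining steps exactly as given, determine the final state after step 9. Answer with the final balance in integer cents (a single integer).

119761

(re-executing from step 3 with the substitution; state before step 3: balance=479077)
step 3 (pay 69326): balance=422398
step 4 (pay 66392): balance=367157
step 5 (pay 54557): balance=322292
step 6 (pay 54637): balance=276163
step 7 (pay 63752): balance=219701
step 8 (pay 56253): balance=169248
step 9 (pay 53955): balance=119761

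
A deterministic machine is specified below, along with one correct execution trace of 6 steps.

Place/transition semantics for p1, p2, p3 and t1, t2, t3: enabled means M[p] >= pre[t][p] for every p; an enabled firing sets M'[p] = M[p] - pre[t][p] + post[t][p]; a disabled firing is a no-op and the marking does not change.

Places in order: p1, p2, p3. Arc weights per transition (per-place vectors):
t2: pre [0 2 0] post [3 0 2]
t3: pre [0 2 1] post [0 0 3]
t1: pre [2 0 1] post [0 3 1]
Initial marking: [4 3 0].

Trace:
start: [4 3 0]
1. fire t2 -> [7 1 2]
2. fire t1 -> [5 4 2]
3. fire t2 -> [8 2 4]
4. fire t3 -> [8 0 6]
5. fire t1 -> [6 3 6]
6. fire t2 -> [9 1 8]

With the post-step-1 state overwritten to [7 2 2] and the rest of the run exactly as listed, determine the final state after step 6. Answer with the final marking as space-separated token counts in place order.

9 2 8

state after step 1 := [7 2 2]
2. fire t1 -> [5 5 2]
3. fire t2 -> [8 3 4]
4. fire t3 -> [8 1 6]
5. fire t1 -> [6 4 6]
6. fire t2 -> [9 2 8]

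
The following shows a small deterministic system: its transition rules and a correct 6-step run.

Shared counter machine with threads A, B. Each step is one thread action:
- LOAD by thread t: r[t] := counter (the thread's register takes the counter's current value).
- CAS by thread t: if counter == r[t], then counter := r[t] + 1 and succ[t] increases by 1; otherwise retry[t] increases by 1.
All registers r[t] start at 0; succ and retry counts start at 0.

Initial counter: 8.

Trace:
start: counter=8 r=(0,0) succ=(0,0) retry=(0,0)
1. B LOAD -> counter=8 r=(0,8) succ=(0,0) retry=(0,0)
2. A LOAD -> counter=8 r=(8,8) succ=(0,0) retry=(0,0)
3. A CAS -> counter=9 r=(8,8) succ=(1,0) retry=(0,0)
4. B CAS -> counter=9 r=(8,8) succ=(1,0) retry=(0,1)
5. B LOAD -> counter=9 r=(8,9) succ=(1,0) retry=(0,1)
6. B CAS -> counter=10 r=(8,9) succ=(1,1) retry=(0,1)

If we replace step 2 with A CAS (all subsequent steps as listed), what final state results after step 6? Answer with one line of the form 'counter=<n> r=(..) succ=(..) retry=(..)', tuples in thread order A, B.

counter=10 r=(0,9) succ=(0,2) retry=(2,0)

(re-executing from step 2 with the substitution; state before step 2: counter=8 r=(0,8) succ=(0,0) retry=(0,0))
2. A CAS -> counter=8 r=(0,8) succ=(0,0) retry=(1,0)
3. A CAS -> counter=8 r=(0,8) succ=(0,0) retry=(2,0)
4. B CAS -> counter=9 r=(0,8) succ=(0,1) retry=(2,0)
5. B LOAD -> counter=9 r=(0,9) succ=(0,1) retry=(2,0)
6. B CAS -> counter=10 r=(0,9) succ=(0,2) retry=(2,0)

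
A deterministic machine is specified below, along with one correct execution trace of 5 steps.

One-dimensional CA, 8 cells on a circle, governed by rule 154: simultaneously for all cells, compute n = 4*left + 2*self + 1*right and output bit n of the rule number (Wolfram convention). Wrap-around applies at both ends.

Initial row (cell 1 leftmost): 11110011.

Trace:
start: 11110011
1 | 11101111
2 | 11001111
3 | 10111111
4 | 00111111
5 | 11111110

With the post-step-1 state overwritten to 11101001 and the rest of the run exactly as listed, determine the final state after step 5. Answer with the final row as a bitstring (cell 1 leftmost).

state after step 1 := 11101001
2 | 11000111
3 | 10101111
4 | 00001111
5 | 10011110

10011110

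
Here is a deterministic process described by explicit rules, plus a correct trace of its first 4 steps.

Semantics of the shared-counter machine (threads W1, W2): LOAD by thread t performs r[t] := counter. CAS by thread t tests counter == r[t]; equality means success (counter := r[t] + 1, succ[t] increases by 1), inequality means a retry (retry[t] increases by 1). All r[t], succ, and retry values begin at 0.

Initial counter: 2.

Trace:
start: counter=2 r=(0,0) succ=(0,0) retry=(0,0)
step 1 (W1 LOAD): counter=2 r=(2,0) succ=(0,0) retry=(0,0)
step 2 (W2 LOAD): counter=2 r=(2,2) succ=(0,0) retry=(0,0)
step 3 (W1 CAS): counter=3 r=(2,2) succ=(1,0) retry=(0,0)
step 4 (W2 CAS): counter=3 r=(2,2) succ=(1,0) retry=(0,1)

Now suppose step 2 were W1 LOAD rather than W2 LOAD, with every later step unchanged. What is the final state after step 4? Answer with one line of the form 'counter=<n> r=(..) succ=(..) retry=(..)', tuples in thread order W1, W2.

(re-executing from step 2 with the substitution; state before step 2: counter=2 r=(2,0) succ=(0,0) retry=(0,0))
step 2 (W1 LOAD): counter=2 r=(2,0) succ=(0,0) retry=(0,0)
step 3 (W1 CAS): counter=3 r=(2,0) succ=(1,0) retry=(0,0)
step 4 (W2 CAS): counter=3 r=(2,0) succ=(1,0) retry=(0,1)

counter=3 r=(2,0) succ=(1,0) retry=(0,1)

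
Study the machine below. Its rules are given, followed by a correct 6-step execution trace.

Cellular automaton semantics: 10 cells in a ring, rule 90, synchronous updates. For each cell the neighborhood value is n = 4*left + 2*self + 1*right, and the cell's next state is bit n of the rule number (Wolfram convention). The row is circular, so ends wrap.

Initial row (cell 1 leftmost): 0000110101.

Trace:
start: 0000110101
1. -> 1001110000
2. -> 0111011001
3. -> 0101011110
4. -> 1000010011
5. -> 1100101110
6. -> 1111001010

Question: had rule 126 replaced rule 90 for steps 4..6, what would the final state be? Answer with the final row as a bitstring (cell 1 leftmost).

(re-executing steps 4..6 under rule 126; state before step 4: 0101011110)
4. -> 1111110011
5. -> 0000011110
6. -> 0000110011

0000110011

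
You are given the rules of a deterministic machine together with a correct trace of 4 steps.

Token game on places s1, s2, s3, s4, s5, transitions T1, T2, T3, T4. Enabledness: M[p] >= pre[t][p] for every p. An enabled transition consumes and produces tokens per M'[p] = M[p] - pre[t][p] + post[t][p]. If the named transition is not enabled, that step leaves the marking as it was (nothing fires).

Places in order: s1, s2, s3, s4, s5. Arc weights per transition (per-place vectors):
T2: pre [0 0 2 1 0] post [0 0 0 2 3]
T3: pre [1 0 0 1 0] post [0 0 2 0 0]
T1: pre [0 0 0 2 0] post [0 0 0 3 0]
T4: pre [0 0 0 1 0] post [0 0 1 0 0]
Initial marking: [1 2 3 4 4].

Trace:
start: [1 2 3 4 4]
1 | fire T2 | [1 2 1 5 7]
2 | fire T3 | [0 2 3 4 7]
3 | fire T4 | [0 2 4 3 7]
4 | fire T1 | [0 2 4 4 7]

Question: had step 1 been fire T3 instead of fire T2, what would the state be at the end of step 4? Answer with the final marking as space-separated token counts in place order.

0 2 6 3 4

(re-executing from step 1 with the substitution; state before step 1: [1 2 3 4 4])
1 | fire T3 | [0 2 5 3 4]
2 | fire T3 | [0 2 5 3 4]
3 | fire T4 | [0 2 6 2 4]
4 | fire T1 | [0 2 6 3 4]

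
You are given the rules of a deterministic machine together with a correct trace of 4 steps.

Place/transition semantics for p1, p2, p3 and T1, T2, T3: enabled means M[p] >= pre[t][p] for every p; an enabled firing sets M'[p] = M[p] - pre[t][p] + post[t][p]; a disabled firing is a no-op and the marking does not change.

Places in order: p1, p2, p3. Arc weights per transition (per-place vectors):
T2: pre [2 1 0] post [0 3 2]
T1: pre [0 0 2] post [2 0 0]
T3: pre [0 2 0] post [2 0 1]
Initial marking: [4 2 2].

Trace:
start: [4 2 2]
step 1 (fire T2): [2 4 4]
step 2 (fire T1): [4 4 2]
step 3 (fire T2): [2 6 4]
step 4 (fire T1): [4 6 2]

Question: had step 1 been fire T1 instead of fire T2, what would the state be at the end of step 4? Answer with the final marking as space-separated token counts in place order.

(re-executing from step 1 with the substitution; state before step 1: [4 2 2])
step 1 (fire T1): [6 2 0]
step 2 (fire T1): [6 2 0]
step 3 (fire T2): [4 4 2]
step 4 (fire T1): [6 4 0]

6 4 0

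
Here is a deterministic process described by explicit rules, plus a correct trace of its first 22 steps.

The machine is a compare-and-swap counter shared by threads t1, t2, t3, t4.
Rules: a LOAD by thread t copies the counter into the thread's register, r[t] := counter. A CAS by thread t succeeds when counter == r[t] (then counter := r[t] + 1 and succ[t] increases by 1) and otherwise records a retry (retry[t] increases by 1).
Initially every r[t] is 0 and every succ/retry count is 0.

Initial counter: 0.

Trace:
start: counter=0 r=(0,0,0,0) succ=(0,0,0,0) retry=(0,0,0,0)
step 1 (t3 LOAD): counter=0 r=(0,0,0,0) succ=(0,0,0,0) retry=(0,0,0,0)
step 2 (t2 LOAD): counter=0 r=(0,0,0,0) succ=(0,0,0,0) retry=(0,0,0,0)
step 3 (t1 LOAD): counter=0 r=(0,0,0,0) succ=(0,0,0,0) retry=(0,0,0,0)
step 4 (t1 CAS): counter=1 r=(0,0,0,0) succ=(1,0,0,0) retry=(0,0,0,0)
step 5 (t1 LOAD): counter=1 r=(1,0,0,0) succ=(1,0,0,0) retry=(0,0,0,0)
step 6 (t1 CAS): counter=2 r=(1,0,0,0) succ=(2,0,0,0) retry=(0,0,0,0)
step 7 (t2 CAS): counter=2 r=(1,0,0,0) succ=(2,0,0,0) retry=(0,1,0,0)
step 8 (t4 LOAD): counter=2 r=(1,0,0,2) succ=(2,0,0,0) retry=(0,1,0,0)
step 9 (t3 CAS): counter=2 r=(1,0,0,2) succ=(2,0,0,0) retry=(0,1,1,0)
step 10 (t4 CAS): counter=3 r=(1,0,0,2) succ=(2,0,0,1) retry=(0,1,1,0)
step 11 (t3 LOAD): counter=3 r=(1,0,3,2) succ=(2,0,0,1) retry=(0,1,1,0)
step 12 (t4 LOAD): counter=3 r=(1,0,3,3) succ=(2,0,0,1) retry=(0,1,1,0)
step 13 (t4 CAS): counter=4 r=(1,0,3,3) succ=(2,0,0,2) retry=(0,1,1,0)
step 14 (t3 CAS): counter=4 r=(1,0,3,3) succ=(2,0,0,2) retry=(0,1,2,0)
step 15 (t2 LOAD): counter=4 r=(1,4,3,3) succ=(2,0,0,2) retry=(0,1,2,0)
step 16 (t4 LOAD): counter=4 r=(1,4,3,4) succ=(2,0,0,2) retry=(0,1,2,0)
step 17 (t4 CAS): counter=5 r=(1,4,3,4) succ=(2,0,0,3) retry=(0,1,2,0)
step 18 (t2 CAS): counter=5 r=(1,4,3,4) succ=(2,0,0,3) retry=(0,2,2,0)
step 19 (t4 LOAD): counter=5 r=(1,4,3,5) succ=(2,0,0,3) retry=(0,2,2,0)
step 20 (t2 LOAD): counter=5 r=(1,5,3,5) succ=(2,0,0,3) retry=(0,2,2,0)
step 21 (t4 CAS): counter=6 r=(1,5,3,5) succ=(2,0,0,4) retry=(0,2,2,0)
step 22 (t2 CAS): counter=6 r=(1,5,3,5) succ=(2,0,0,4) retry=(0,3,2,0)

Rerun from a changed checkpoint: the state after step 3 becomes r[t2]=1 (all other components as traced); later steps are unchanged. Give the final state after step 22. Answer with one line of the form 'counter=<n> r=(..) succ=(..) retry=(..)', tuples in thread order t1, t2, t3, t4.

state after step 3 := counter=0 r=(0,1,0,0) succ=(0,0,0,0) retry=(0,0,0,0)
step 4 (t1 CAS): counter=1 r=(0,1,0,0) succ=(1,0,0,0) retry=(0,0,0,0)
step 5 (t1 LOAD): counter=1 r=(1,1,0,0) succ=(1,0,0,0) retry=(0,0,0,0)
step 6 (t1 CAS): counter=2 r=(1,1,0,0) succ=(2,0,0,0) retry=(0,0,0,0)
step 7 (t2 CAS): counter=2 r=(1,1,0,0) succ=(2,0,0,0) retry=(0,1,0,0)
step 8 (t4 LOAD): counter=2 r=(1,1,0,2) succ=(2,0,0,0) retry=(0,1,0,0)
step 9 (t3 CAS): counter=2 r=(1,1,0,2) succ=(2,0,0,0) retry=(0,1,1,0)
step 10 (t4 CAS): counter=3 r=(1,1,0,2) succ=(2,0,0,1) retry=(0,1,1,0)
step 11 (t3 LOAD): counter=3 r=(1,1,3,2) succ=(2,0,0,1) retry=(0,1,1,0)
step 12 (t4 LOAD): counter=3 r=(1,1,3,3) succ=(2,0,0,1) retry=(0,1,1,0)
step 13 (t4 CAS): counter=4 r=(1,1,3,3) succ=(2,0,0,2) retry=(0,1,1,0)
step 14 (t3 CAS): counter=4 r=(1,1,3,3) succ=(2,0,0,2) retry=(0,1,2,0)
step 15 (t2 LOAD): counter=4 r=(1,4,3,3) succ=(2,0,0,2) retry=(0,1,2,0)
step 16 (t4 LOAD): counter=4 r=(1,4,3,4) succ=(2,0,0,2) retry=(0,1,2,0)
step 17 (t4 CAS): counter=5 r=(1,4,3,4) succ=(2,0,0,3) retry=(0,1,2,0)
step 18 (t2 CAS): counter=5 r=(1,4,3,4) succ=(2,0,0,3) retry=(0,2,2,0)
step 19 (t4 LOAD): counter=5 r=(1,4,3,5) succ=(2,0,0,3) retry=(0,2,2,0)
step 20 (t2 LOAD): counter=5 r=(1,5,3,5) succ=(2,0,0,3) retry=(0,2,2,0)
step 21 (t4 CAS): counter=6 r=(1,5,3,5) succ=(2,0,0,4) retry=(0,2,2,0)
step 22 (t2 CAS): counter=6 r=(1,5,3,5) succ=(2,0,0,4) retry=(0,3,2,0)

counter=6 r=(1,5,3,5) succ=(2,0,0,4) retry=(0,3,2,0)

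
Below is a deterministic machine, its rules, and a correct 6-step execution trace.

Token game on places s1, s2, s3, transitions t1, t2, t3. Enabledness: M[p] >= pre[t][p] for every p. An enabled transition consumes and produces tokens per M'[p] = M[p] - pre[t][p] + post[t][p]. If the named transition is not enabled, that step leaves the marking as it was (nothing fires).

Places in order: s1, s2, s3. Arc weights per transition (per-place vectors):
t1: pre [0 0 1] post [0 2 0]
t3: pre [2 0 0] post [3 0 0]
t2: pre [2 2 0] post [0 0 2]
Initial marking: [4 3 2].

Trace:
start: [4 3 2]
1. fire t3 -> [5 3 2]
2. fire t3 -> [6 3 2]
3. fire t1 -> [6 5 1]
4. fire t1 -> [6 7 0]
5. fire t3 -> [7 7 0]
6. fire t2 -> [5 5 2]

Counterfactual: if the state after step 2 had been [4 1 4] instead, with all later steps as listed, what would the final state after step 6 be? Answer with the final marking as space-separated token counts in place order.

state after step 2 := [4 1 4]
3. fire t1 -> [4 3 3]
4. fire t1 -> [4 5 2]
5. fire t3 -> [5 5 2]
6. fire t2 -> [3 3 4]

3 3 4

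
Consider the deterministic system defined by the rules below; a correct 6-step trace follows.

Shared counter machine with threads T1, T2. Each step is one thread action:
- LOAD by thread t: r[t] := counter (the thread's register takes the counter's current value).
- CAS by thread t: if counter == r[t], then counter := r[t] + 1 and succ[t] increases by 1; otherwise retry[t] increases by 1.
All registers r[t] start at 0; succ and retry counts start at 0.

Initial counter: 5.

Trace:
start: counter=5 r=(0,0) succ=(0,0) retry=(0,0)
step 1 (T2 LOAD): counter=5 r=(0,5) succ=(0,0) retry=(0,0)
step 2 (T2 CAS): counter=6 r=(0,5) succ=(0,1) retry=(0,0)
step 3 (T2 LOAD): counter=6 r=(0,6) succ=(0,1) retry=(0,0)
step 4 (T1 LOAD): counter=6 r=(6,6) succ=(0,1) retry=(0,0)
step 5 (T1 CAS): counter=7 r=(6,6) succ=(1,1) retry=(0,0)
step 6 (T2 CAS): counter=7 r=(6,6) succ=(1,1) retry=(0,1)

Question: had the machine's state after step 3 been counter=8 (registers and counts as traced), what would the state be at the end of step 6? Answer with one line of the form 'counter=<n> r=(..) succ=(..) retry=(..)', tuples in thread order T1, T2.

state after step 3 := counter=8 r=(0,6) succ=(0,1) retry=(0,0)
step 4 (T1 LOAD): counter=8 r=(8,6) succ=(0,1) retry=(0,0)
step 5 (T1 CAS): counter=9 r=(8,6) succ=(1,1) retry=(0,0)
step 6 (T2 CAS): counter=9 r=(8,6) succ=(1,1) retry=(0,1)

counter=9 r=(8,6) succ=(1,1) retry=(0,1)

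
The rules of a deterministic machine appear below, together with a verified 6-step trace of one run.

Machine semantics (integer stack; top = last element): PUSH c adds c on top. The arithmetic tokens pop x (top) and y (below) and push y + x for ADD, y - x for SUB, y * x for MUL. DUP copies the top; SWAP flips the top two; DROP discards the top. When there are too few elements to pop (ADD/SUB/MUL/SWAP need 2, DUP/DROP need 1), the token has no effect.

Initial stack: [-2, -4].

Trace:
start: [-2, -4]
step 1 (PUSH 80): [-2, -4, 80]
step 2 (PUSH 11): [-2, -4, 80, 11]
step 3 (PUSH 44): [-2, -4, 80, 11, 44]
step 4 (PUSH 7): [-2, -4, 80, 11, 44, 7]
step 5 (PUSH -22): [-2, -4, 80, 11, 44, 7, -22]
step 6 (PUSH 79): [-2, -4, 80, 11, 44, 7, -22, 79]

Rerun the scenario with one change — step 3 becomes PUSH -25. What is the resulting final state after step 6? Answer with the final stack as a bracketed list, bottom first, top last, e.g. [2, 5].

(re-executing from step 3 with the substitution; state before step 3: [-2, -4, 80, 11])
step 3 (PUSH -25): [-2, -4, 80, 11, -25]
step 4 (PUSH 7): [-2, -4, 80, 11, -25, 7]
step 5 (PUSH -22): [-2, -4, 80, 11, -25, 7, -22]
step 6 (PUSH 79): [-2, -4, 80, 11, -25, 7, -22, 79]

[-2, -4, 80, 11, -25, 7, -22, 79]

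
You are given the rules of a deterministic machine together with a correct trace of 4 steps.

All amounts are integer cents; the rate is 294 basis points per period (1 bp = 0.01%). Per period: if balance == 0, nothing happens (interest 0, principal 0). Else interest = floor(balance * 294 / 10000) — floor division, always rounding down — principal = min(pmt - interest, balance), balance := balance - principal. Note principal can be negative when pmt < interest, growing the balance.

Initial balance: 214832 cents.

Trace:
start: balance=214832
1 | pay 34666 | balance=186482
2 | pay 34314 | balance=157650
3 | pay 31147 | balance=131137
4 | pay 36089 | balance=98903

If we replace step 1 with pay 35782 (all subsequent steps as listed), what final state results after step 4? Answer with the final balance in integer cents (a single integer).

97686

(re-executing from step 1 with the substitution; state before step 1: balance=214832)
1 | pay 35782 | balance=185366
2 | pay 34314 | balance=156501
3 | pay 31147 | balance=129955
4 | pay 36089 | balance=97686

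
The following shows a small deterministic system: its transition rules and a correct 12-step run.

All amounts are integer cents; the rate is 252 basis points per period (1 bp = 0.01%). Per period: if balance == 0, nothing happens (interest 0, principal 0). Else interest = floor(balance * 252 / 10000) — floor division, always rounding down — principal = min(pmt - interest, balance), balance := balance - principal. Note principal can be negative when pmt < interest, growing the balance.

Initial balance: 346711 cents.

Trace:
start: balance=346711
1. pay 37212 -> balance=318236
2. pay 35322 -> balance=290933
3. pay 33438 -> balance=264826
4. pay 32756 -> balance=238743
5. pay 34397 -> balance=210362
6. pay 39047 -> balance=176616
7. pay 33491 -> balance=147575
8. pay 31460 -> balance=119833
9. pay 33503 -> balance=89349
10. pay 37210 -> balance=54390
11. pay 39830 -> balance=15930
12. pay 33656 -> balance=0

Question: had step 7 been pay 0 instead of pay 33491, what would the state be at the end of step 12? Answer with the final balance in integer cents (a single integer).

20605

(re-executing from step 7 with the substitution; state before step 7: balance=176616)
7. pay 0 -> balance=181066
8. pay 31460 -> balance=154168
9. pay 33503 -> balance=124550
10. pay 37210 -> balance=90478
11. pay 39830 -> balance=52928
12. pay 33656 -> balance=20605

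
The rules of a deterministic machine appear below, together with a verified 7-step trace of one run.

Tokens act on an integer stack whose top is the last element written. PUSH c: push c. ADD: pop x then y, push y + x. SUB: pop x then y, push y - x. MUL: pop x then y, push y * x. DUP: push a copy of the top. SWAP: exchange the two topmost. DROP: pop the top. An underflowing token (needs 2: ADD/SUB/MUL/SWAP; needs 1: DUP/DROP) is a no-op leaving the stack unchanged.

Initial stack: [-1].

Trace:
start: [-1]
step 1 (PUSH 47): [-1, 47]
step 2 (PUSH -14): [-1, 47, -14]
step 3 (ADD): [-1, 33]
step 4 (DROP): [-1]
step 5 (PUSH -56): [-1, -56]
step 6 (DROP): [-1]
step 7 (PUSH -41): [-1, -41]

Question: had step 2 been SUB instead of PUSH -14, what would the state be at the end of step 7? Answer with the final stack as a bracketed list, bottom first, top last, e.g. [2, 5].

(re-executing from step 2 with the substitution; state before step 2: [-1, 47])
step 2 (SUB): [-48]
step 3 (ADD): [-48]
step 4 (DROP): []
step 5 (PUSH -56): [-56]
step 6 (DROP): []
step 7 (PUSH -41): [-41]

[-41]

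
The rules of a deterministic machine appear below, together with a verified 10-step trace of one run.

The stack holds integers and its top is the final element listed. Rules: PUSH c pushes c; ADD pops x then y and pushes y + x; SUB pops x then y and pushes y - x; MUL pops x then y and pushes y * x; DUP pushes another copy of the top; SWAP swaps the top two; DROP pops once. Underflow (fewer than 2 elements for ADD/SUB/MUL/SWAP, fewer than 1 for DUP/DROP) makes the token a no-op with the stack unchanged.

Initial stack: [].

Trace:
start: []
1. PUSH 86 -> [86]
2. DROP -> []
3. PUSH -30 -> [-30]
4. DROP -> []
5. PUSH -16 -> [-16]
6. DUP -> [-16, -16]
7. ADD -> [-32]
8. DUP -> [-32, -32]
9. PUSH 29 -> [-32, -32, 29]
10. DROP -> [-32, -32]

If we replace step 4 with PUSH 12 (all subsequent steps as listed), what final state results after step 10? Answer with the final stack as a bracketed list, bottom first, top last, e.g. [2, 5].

[-30, 12, -32, -32]

(re-executing from step 4 with the substitution; state before step 4: [-30])
4. PUSH 12 -> [-30, 12]
5. PUSH -16 -> [-30, 12, -16]
6. DUP -> [-30, 12, -16, -16]
7. ADD -> [-30, 12, -32]
8. DUP -> [-30, 12, -32, -32]
9. PUSH 29 -> [-30, 12, -32, -32, 29]
10. DROP -> [-30, 12, -32, -32]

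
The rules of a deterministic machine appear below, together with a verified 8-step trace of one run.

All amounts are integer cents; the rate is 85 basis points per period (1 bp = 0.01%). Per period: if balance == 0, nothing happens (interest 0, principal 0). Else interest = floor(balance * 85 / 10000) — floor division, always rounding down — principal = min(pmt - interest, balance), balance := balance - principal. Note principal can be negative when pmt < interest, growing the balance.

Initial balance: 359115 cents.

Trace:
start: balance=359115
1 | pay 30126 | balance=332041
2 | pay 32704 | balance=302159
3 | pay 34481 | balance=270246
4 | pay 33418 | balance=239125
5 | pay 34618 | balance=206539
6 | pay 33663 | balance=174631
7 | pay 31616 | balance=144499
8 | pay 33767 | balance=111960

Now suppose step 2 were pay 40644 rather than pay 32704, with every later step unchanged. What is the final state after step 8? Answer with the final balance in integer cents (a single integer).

103605

(re-executing from step 2 with the substitution; state before step 2: balance=332041)
2 | pay 40644 | balance=294219
3 | pay 34481 | balance=262238
4 | pay 33418 | balance=231049
5 | pay 34618 | balance=198394
6 | pay 33663 | balance=166417
7 | pay 31616 | balance=136215
8 | pay 33767 | balance=103605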